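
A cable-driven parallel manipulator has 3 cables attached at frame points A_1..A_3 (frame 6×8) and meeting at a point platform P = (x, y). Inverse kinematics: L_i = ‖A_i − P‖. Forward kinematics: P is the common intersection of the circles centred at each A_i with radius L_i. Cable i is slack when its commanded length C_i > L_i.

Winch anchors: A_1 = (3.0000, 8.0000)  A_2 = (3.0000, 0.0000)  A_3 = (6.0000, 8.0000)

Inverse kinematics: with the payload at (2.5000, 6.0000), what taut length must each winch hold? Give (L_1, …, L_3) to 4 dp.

(2.0616, 6.0208, 4.0311)

cable 1: Δx=0.5000, Δy=2.0000; L_1 = √(Δx²+Δy²) = 2.0616
cable 2: Δx=0.5000, Δy=-6.0000; L_2 = √(Δx²+Δy²) = 6.0208
cable 3: Δx=3.5000, Δy=2.0000; L_3 = √(Δx²+Δy²) = 4.0311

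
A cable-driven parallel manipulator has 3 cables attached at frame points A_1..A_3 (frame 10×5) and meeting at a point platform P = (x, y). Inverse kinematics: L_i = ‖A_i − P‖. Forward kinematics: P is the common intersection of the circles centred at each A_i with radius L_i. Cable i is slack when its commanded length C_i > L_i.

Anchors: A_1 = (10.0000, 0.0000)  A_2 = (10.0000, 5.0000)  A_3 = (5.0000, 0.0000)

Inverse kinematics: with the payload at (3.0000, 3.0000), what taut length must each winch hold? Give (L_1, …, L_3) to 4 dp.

(7.6158, 7.2801, 3.6056)

L_1: Δ = A_1−P = (7.0000, -3.0000) → ‖Δ‖ = √58.0000 = 7.6158
L_2: Δ = A_2−P = (7.0000, 2.0000) → ‖Δ‖ = √53.0000 = 7.2801
L_3: Δ = A_3−P = (2.0000, -3.0000) → ‖Δ‖ = √13.0000 = 3.6056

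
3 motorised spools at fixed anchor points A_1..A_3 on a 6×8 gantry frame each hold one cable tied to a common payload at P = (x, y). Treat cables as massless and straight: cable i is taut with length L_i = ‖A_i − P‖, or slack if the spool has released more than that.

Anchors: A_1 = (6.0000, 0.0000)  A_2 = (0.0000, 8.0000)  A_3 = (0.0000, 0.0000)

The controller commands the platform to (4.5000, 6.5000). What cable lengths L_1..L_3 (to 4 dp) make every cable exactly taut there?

(6.6708, 4.7434, 7.9057)

L_1: Δ = A_1−P = (1.5000, -6.5000) → ‖Δ‖ = √44.5000 = 6.6708
L_2: Δ = A_2−P = (-4.5000, 1.5000) → ‖Δ‖ = √22.5000 = 4.7434
L_3: Δ = A_3−P = (-4.5000, -6.5000) → ‖Δ‖ = √62.5000 = 7.9057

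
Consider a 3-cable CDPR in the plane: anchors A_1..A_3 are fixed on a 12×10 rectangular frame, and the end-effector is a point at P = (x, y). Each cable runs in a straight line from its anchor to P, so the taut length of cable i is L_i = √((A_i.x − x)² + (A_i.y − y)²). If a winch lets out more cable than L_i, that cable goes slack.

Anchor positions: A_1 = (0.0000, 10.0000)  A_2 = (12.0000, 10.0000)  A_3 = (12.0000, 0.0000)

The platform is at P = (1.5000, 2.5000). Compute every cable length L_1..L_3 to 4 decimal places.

(7.6485, 12.9035, 10.7935)

cable 1: Δx=-1.5000, Δy=7.5000; L_1 = √(Δx²+Δy²) = 7.6485
cable 2: Δx=10.5000, Δy=7.5000; L_2 = √(Δx²+Δy²) = 12.9035
cable 3: Δx=10.5000, Δy=-2.5000; L_3 = √(Δx²+Δy²) = 10.7935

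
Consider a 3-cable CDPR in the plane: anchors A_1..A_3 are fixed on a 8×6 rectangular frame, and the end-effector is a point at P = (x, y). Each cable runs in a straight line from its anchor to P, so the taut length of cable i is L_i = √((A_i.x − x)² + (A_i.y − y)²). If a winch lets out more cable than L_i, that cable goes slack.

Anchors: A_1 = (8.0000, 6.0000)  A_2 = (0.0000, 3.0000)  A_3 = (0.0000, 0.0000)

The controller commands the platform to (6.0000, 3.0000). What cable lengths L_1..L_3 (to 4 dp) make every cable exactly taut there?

L_1 = √((8.0000−6.0000)² + (6.0000−3.0000)²) = 3.6056
L_2 = √((0.0000−6.0000)² + (3.0000−3.0000)²) = 6.0000
L_3 = √((0.0000−6.0000)² + (0.0000−3.0000)²) = 6.7082

(3.6056, 6.0000, 6.7082)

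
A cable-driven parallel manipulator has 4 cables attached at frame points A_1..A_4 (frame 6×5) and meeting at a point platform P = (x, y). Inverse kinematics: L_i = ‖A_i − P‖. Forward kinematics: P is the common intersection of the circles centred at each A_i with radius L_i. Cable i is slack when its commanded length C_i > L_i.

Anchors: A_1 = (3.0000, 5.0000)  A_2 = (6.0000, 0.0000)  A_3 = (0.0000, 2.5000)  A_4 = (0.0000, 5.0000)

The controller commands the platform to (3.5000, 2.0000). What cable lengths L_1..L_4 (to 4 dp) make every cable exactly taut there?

(3.0414, 3.2016, 3.5355, 4.6098)

L_1 = √((3.0000−3.5000)² + (5.0000−2.0000)²) = 3.0414
L_2 = √((6.0000−3.5000)² + (0.0000−2.0000)²) = 3.2016
L_3 = √((0.0000−3.5000)² + (2.5000−2.0000)²) = 3.5355
L_4 = √((0.0000−3.5000)² + (5.0000−2.0000)²) = 4.6098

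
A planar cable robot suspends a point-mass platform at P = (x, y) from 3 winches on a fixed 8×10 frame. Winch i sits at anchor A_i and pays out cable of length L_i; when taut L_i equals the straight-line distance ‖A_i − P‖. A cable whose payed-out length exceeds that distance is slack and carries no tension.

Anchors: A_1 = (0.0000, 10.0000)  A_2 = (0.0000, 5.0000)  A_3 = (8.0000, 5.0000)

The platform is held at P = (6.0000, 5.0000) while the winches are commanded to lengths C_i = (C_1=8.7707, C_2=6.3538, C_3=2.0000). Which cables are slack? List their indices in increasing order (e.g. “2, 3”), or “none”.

cable 1: √((-6.0000)²+(5.0000)²)=7.8102, C_1=8.7707: slack
cable 2: √((-6.0000)²+(0.0000)²)=6.0000, C_2=6.3538: slack
cable 3: √((2.0000)²+(0.0000)²)=2.0000, C_3=2.0000: taut

1, 2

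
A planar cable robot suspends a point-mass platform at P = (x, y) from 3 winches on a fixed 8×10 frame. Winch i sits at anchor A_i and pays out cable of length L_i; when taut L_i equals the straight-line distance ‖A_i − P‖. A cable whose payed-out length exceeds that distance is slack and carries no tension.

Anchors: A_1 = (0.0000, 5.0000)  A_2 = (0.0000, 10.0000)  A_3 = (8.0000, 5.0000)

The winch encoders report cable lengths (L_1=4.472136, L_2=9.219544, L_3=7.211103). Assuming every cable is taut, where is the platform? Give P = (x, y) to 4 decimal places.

(2.0000, 1.0000)

expand ‖A_i−P‖²=L_i² and subtract eq 1 (q_i ≔ ‖A_i‖²−L_i²)
q_1 = 0.0000+25.0000−20.0000 = 5.0000
eq1−eq2 → [0.0000  -10.0000]·P = -10.0000
eq1−eq3 → [-16.0000  0.0000]·P = -32.0000
2×2 solve → P = (2.0000, 1.0000)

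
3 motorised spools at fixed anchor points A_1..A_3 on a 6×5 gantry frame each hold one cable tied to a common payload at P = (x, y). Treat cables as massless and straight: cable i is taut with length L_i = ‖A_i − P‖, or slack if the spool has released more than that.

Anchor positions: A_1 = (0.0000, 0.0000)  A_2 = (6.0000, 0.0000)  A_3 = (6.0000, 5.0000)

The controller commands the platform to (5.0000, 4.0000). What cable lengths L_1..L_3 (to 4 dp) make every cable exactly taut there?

cable 1: Δx=-5.0000, Δy=-4.0000; L_1 = √(Δx²+Δy²) = 6.4031
cable 2: Δx=1.0000, Δy=-4.0000; L_2 = √(Δx²+Δy²) = 4.1231
cable 3: Δx=1.0000, Δy=1.0000; L_3 = √(Δx²+Δy²) = 1.4142

(6.4031, 4.1231, 1.4142)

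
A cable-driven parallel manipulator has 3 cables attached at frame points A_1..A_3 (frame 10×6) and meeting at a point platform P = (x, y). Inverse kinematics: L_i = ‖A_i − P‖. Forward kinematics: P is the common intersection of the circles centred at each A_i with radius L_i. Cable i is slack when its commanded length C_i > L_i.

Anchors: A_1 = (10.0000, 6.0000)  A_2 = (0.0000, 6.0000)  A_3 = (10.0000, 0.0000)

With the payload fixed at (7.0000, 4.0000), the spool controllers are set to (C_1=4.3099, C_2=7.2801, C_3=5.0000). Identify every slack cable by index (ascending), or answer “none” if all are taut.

1

i=1: geometric 3.6056 vs commanded 4.3099 ⇒ slack
i=2: geometric 7.2801 vs commanded 7.2801 ⇒ taut
i=3: geometric 5.0000 vs commanded 5.0000 ⇒ taut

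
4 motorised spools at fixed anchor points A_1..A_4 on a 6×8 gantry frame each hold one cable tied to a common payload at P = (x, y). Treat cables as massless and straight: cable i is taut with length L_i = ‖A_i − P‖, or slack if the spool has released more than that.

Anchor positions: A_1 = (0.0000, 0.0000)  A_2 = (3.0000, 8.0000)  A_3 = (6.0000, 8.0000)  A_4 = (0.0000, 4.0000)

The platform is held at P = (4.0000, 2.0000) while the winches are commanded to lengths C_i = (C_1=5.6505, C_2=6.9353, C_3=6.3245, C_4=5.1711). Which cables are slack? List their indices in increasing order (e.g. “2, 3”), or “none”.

1, 2, 4

i=1: geometric 4.4721 vs commanded 5.6505 ⇒ slack
i=2: geometric 6.0828 vs commanded 6.9353 ⇒ slack
i=3: geometric 6.3246 vs commanded 6.3245 ⇒ taut
i=4: geometric 4.4721 vs commanded 5.1711 ⇒ slack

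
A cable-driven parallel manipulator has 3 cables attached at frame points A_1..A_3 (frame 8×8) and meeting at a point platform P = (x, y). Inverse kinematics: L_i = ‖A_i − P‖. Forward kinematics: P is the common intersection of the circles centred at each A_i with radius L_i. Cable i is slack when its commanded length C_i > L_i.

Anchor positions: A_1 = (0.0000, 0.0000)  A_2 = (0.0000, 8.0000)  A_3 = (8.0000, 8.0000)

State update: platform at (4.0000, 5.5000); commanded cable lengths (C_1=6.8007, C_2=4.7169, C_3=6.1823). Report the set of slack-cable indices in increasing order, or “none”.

cable 1: √((-4.0000)²+(-5.5000)²)=6.8007, C_1=6.8007: taut
cable 2: √((-4.0000)²+(2.5000)²)=4.7170, C_2=4.7169: taut
cable 3: √((4.0000)²+(2.5000)²)=4.7170, C_3=6.1823: slack

3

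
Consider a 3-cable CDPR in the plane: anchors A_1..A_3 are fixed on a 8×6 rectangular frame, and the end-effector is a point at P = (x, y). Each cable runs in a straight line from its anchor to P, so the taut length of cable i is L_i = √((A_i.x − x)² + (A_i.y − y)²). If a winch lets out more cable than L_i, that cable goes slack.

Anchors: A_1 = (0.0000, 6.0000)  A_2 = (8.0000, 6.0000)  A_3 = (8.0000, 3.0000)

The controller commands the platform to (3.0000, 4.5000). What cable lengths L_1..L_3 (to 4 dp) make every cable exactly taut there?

cable 1: Δx=-3.0000, Δy=1.5000; L_1 = √(Δx²+Δy²) = 3.3541
cable 2: Δx=5.0000, Δy=1.5000; L_2 = √(Δx²+Δy²) = 5.2202
cable 3: Δx=5.0000, Δy=-1.5000; L_3 = √(Δx²+Δy²) = 5.2202

(3.3541, 5.2202, 5.2202)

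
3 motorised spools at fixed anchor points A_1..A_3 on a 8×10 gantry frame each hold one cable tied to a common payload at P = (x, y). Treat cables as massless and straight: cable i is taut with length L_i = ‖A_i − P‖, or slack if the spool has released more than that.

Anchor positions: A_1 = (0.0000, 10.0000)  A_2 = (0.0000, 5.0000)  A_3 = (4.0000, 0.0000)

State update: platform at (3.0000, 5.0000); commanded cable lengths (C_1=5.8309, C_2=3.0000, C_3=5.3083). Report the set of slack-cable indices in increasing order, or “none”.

3

i=1: geometric 5.8310 vs commanded 5.8309 ⇒ taut
i=2: geometric 3.0000 vs commanded 3.0000 ⇒ taut
i=3: geometric 5.0990 vs commanded 5.3083 ⇒ slack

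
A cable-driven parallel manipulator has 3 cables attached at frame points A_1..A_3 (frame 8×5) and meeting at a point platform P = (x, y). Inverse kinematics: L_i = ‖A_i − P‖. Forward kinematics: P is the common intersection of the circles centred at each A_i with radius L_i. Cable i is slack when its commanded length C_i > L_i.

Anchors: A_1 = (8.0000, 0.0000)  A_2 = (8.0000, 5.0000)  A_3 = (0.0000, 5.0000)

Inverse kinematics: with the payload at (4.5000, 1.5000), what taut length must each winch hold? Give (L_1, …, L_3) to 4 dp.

(3.8079, 4.9497, 5.7009)

L_1 = √((8.0000−4.5000)² + (0.0000−1.5000)²) = 3.8079
L_2 = √((8.0000−4.5000)² + (5.0000−1.5000)²) = 4.9497
L_3 = √((0.0000−4.5000)² + (5.0000−1.5000)²) = 5.7009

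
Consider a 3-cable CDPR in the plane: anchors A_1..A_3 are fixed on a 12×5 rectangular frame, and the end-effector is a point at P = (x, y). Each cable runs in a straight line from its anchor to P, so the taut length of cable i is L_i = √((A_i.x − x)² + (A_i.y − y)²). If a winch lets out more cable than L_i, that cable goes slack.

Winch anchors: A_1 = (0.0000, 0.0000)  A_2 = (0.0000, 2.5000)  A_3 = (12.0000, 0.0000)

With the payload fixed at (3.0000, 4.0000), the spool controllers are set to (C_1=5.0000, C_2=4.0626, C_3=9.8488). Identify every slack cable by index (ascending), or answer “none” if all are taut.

2

i=1: geometric 5.0000 vs commanded 5.0000 ⇒ taut
i=2: geometric 3.3541 vs commanded 4.0626 ⇒ slack
i=3: geometric 9.8489 vs commanded 9.8488 ⇒ taut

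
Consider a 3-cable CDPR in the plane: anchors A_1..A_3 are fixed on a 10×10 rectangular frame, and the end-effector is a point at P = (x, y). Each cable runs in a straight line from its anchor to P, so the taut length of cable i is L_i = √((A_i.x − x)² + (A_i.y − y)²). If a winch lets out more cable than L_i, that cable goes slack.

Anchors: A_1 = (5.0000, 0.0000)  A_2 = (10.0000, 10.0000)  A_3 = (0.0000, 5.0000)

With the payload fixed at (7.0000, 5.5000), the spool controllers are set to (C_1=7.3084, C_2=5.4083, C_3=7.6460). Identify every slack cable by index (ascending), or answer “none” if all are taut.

1, 3

cable 1: L_1 = ‖A_1−P‖ = 5.8523;  C_1 = 7.3084 → slack
cable 2: L_2 = ‖A_2−P‖ = 5.4083;  C_2 = 5.4083 → taut
cable 3: L_3 = ‖A_3−P‖ = 7.0178;  C_3 = 7.6460 → slack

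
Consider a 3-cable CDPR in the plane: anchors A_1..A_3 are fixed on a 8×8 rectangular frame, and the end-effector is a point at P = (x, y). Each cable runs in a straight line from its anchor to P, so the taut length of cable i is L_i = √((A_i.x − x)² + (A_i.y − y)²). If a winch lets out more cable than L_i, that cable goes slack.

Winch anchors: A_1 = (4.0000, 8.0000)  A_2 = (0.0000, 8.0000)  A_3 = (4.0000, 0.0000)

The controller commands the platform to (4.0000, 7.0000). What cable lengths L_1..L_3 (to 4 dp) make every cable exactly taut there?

cable 1: Δx=0.0000, Δy=1.0000; L_1 = √(Δx²+Δy²) = 1.0000
cable 2: Δx=-4.0000, Δy=1.0000; L_2 = √(Δx²+Δy²) = 4.1231
cable 3: Δx=0.0000, Δy=-7.0000; L_3 = √(Δx²+Δy²) = 7.0000

(1.0000, 4.1231, 7.0000)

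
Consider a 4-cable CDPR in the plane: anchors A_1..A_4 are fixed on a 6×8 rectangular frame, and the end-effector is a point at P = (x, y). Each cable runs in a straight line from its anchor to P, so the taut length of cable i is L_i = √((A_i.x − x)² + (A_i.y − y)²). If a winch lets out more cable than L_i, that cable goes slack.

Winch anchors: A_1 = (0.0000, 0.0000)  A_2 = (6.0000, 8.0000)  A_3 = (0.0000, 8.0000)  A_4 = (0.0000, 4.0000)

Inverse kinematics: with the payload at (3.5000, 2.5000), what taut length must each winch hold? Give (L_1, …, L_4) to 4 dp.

(4.3012, 6.0415, 6.5192, 3.8079)

cable 1: Δx=-3.5000, Δy=-2.5000; L_1 = √(Δx²+Δy²) = 4.3012
cable 2: Δx=2.5000, Δy=5.5000; L_2 = √(Δx²+Δy²) = 6.0415
cable 3: Δx=-3.5000, Δy=5.5000; L_3 = √(Δx²+Δy²) = 6.5192
cable 4: Δx=-3.5000, Δy=1.5000; L_4 = √(Δx²+Δy²) = 3.8079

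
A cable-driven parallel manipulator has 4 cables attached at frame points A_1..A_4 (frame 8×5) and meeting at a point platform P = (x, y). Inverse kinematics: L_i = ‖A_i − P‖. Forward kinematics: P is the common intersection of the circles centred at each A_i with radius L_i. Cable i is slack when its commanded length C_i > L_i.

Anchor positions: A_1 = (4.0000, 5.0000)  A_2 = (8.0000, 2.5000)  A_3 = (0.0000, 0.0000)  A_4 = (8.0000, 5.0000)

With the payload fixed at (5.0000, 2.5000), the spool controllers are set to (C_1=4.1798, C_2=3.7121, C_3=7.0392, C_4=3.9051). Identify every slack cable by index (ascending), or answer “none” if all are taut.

cable 1: √((-1.0000)²+(2.5000)²)=2.6926, C_1=4.1798: slack
cable 2: √((3.0000)²+(0.0000)²)=3.0000, C_2=3.7121: slack
cable 3: √((-5.0000)²+(-2.5000)²)=5.5902, C_3=7.0392: slack
cable 4: √((3.0000)²+(2.5000)²)=3.9051, C_4=3.9051: taut

1, 2, 3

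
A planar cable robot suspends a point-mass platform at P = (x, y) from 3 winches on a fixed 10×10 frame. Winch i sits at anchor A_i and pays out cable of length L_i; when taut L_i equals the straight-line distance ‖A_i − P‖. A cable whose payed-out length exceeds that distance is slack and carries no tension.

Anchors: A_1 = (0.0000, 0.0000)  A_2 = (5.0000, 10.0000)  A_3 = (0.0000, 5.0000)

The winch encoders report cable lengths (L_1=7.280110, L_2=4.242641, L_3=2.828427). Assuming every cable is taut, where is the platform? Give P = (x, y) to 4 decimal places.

(2.0000, 7.0000)

each cable: (A_i−P)·(A_i−P) = L_i²; let k_i = ‖A_i‖²−L_i²
k_1 = 0.0000+0.0000−53.0000 = -53.0000
row 1: -10.0000x − 20.0000y = -160.0000  (k_2=107.0000)
row 2: 0.0000x − 10.0000y = -70.0000  (k_3=17.0000)
Cramer on rows 1–2 → x = 2.0000, y = 7.0000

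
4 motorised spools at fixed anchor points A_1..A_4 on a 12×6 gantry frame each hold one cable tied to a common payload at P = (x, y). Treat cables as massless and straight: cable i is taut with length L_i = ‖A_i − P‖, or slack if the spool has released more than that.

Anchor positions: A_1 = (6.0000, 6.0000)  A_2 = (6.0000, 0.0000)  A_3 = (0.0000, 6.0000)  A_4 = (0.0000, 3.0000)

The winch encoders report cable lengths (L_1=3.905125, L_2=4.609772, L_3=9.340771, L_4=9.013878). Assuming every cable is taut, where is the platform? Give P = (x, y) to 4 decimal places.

(9.0000, 3.5000)

each cable: (A_i−P)·(A_i−P) = L_i²; let q_i = ‖A_i‖²−L_i²
q_1 = 36.0000+36.0000−15.2500 = 56.7500
row 1: 0.0000x + 12.0000y = 42.0000  (q_2=14.7500)
row 2: 12.0000x + 0.0000y = 108.0000  (q_3=-51.2500)
row 3: 12.0000x + 6.0000y = 129.0000  (q_4=-72.2500)
Cramer on rows 1–2 → x = 9.0000, y = 3.5000
check cable 4: ‖A_4−P‖² = 81.2500 ≈ L_4² = 81.2500 ✓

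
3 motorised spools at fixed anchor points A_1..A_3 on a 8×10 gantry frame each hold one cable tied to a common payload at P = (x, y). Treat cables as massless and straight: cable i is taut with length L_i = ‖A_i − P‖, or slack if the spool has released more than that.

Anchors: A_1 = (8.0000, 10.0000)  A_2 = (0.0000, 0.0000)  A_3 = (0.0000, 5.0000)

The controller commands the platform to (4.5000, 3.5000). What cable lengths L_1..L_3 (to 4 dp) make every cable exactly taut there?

(7.3824, 5.7009, 4.7434)

cable 1: Δx=3.5000, Δy=6.5000; L_1 = √(Δx²+Δy²) = 7.3824
cable 2: Δx=-4.5000, Δy=-3.5000; L_2 = √(Δx²+Δy²) = 5.7009
cable 3: Δx=-4.5000, Δy=1.5000; L_3 = √(Δx²+Δy²) = 4.7434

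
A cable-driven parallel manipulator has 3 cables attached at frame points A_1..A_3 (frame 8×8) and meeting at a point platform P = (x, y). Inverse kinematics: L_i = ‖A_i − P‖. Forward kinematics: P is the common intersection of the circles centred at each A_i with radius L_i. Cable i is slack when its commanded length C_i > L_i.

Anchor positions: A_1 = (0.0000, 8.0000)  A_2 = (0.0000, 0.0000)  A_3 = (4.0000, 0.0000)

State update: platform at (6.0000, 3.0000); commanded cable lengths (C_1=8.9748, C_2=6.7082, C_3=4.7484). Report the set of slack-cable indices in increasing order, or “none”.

1, 3

i=1: geometric 7.8102 vs commanded 8.9748 ⇒ slack
i=2: geometric 6.7082 vs commanded 6.7082 ⇒ taut
i=3: geometric 3.6056 vs commanded 4.7484 ⇒ slack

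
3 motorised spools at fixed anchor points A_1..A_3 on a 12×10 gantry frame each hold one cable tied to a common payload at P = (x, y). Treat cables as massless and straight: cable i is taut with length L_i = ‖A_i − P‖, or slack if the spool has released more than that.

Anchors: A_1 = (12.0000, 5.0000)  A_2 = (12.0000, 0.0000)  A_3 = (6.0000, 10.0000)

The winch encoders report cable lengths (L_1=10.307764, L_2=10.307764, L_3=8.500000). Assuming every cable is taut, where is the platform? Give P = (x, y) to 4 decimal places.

circle eqns → linear via eq_j − eq_1; set q_j = A_j·A_j − L_j²
q_1 = 144.0000+25.0000−106.2500 = 62.7500
0.0000·x + 10.0000·y = q_1−q_2 = 25.0000
12.0000·x − 10.0000·y = q_1−q_3 = -1.0000
solve first two rows → x=2.0000, y=2.5000

(2.0000, 2.5000)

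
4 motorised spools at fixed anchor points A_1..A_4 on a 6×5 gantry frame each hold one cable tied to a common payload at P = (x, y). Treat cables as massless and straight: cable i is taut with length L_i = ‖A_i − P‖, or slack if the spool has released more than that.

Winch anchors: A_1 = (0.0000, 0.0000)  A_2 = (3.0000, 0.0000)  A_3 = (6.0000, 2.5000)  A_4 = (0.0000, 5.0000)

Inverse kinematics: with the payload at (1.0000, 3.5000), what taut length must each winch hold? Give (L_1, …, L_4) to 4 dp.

L_1: Δ = A_1−P = (-1.0000, -3.5000) → ‖Δ‖ = √13.2500 = 3.6401
L_2: Δ = A_2−P = (2.0000, -3.5000) → ‖Δ‖ = √16.2500 = 4.0311
L_3: Δ = A_3−P = (5.0000, -1.0000) → ‖Δ‖ = √26.0000 = 5.0990
L_4: Δ = A_4−P = (-1.0000, 1.5000) → ‖Δ‖ = √3.2500 = 1.8028

(3.6401, 4.0311, 5.0990, 1.8028)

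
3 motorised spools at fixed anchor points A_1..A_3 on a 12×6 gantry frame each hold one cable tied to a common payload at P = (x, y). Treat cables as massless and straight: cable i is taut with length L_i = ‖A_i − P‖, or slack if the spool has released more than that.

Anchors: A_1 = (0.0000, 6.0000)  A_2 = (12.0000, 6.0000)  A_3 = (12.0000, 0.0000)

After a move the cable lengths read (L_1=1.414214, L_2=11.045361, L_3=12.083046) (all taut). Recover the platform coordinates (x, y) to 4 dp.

each cable: (A_i−P)·(A_i−P) = L_i²; let k_i = ‖A_i‖²−L_i²
k_1 = 0.0000+36.0000−2.0000 = 34.0000
row 1: -24.0000x + 0.0000y = -24.0000  (k_2=58.0000)
row 2: -24.0000x + 12.0000y = 36.0000  (k_3=-2.0000)
Cramer on rows 1–2 → x = 1.0000, y = 5.0000

(1.0000, 5.0000)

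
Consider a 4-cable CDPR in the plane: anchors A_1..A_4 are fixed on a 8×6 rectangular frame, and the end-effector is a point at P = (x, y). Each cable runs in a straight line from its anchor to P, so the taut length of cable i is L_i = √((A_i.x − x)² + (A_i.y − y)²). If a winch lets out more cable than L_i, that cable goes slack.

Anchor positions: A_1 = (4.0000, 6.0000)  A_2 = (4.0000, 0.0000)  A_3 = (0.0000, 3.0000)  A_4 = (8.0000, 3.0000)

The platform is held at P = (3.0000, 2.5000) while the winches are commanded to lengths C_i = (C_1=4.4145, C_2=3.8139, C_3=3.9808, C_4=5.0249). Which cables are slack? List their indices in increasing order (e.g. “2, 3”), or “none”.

1, 2, 3

cable 1: L_1 = ‖A_1−P‖ = 3.6401;  C_1 = 4.4145 → slack
cable 2: L_2 = ‖A_2−P‖ = 2.6926;  C_2 = 3.8139 → slack
cable 3: L_3 = ‖A_3−P‖ = 3.0414;  C_3 = 3.9808 → slack
cable 4: L_4 = ‖A_4−P‖ = 5.0249;  C_4 = 5.0249 → taut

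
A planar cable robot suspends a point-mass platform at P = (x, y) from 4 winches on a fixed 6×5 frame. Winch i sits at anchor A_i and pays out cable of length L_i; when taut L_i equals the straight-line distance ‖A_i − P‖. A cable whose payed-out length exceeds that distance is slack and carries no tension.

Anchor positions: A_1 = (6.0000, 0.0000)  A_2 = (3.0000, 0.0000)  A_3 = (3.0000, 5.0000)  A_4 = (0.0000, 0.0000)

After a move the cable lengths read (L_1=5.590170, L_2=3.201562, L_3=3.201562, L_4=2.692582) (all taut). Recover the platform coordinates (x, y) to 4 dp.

circle eqns → linear via eq_j − eq_1; set k_j = A_j·A_j − L_j²
k_1 = 36.0000+0.0000−31.2500 = 4.7500
6.0000·x + 0.0000·y = k_1−k_2 = 6.0000
6.0000·x − 10.0000·y = k_1−k_3 = -19.0000
12.0000·x + 0.0000·y = k_1−k_4 = 12.0000
solve first two rows → x=1.0000, y=2.5000
check cable 4: ‖A_4−P‖² = 7.2500 ≈ L_4² = 7.2500 ✓

(1.0000, 2.5000)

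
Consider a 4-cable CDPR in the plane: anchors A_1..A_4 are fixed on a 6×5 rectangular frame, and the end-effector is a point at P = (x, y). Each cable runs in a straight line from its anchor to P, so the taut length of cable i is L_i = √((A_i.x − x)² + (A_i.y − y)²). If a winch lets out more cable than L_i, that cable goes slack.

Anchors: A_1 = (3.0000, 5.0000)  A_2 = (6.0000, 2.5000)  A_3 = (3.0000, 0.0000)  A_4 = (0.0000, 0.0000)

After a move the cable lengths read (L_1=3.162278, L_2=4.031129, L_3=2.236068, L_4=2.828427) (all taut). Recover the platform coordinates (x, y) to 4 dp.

(2.0000, 2.0000)

circle eqns → linear via eq_j − eq_1; set q_j = A_j·A_j − L_j²
q_1 = 9.0000+25.0000−10.0000 = 24.0000
-6.0000·x + 5.0000·y = q_1−q_2 = -2.0000
0.0000·x + 10.0000·y = q_1−q_3 = 20.0000
6.0000·x + 10.0000·y = q_1−q_4 = 32.0000
solve first two rows → x=2.0000, y=2.0000
check cable 4: ‖A_4−P‖² = 8.0000 ≈ L_4² = 8.0000 ✓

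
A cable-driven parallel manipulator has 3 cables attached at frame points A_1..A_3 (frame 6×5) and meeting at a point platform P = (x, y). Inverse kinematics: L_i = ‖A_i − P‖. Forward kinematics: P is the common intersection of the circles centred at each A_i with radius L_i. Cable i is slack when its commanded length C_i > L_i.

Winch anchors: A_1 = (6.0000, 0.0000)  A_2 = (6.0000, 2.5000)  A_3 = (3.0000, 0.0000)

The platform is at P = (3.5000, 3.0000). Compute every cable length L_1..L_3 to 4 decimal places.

L_1: Δ = A_1−P = (2.5000, -3.0000) → ‖Δ‖ = √15.2500 = 3.9051
L_2: Δ = A_2−P = (2.5000, -0.5000) → ‖Δ‖ = √6.5000 = 2.5495
L_3: Δ = A_3−P = (-0.5000, -3.0000) → ‖Δ‖ = √9.2500 = 3.0414

(3.9051, 2.5495, 3.0414)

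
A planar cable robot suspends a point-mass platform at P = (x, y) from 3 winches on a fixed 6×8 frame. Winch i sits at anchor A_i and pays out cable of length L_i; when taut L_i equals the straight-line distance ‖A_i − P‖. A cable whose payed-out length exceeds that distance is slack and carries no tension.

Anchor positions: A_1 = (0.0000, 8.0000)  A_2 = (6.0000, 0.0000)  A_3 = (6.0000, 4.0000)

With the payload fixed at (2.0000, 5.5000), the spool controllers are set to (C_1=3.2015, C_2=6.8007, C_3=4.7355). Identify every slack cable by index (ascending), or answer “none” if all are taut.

3

cable 1: √((-2.0000)²+(2.5000)²)=3.2016, C_1=3.2015: taut
cable 2: √((4.0000)²+(-5.5000)²)=6.8007, C_2=6.8007: taut
cable 3: √((4.0000)²+(-1.5000)²)=4.2720, C_3=4.7355: slack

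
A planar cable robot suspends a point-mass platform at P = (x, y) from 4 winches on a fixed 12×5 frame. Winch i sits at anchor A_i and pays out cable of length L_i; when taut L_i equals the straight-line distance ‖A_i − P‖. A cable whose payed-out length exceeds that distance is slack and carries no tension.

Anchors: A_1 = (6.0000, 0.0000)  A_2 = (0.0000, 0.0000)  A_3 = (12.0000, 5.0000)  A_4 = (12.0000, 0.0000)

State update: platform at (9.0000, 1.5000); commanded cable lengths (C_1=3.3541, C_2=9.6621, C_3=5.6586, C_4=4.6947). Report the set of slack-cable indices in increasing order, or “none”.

cable 1: L_1 = ‖A_1−P‖ = 3.3541;  C_1 = 3.3541 → taut
cable 2: L_2 = ‖A_2−P‖ = 9.1241;  C_2 = 9.6621 → slack
cable 3: L_3 = ‖A_3−P‖ = 4.6098;  C_3 = 5.6586 → slack
cable 4: L_4 = ‖A_4−P‖ = 3.3541;  C_4 = 4.6947 → slack

2, 3, 4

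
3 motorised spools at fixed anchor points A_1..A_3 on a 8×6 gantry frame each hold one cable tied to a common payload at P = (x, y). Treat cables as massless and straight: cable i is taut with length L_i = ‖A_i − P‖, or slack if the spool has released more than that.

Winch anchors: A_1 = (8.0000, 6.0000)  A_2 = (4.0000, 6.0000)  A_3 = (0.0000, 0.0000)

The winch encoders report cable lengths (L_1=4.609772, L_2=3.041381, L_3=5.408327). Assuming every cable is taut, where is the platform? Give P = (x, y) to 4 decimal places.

each cable: (A_i−P)·(A_i−P) = L_i²; let k_i = ‖A_i‖²−L_i²
k_1 = 64.0000+36.0000−21.2500 = 78.7500
row 1: 8.0000x + 0.0000y = 36.0000  (k_2=42.7500)
row 2: 16.0000x + 12.0000y = 108.0000  (k_3=-29.2500)
Cramer on rows 1–2 → x = 4.5000, y = 3.0000

(4.5000, 3.0000)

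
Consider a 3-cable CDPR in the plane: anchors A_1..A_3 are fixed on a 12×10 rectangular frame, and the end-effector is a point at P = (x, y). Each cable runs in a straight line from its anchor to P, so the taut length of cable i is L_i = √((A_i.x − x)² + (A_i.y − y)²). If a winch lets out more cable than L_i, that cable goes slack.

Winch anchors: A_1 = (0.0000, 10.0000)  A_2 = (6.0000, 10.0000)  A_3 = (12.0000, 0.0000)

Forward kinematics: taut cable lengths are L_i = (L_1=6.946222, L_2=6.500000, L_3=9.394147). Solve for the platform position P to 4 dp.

(3.5000, 4.0000)

expand ‖A_i−P‖²=L_i² and subtract eq 1 (q_i ≔ ‖A_i‖²−L_i²)
q_1 = 0.0000+100.0000−48.2500 = 51.7500
eq1−eq2 → [-12.0000  0.0000]·P = -42.0000
eq1−eq3 → [-24.0000  20.0000]·P = -4.0000
2×2 solve → P = (3.5000, 4.0000)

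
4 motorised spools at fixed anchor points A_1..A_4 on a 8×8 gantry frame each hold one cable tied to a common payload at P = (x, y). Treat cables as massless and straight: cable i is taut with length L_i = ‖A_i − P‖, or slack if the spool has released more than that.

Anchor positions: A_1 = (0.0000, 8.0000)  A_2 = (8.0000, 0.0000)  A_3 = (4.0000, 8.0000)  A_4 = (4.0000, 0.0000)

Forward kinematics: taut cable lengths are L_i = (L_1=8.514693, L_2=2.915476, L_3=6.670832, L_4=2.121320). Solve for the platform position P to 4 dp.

(5.5000, 1.5000)

circle eqns → linear via eq_j − eq_1; set q_j = A_j·A_j − L_j²
q_1 = 0.0000+64.0000−72.5000 = -8.5000
-16.0000·x + 16.0000·y = q_1−q_2 = -64.0000
-8.0000·x + 0.0000·y = q_1−q_3 = -44.0000
-8.0000·x + 16.0000·y = q_1−q_4 = -20.0000
solve first two rows → x=5.5000, y=1.5000
check cable 4: ‖A_4−P‖² = 4.5000 ≈ L_4² = 4.5000 ✓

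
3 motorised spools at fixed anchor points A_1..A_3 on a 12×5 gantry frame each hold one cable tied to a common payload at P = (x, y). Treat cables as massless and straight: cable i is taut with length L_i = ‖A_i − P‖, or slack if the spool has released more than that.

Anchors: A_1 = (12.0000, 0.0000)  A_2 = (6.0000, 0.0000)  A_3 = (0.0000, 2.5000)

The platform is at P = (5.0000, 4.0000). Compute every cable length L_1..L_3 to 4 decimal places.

cable 1: Δx=7.0000, Δy=-4.0000; L_1 = √(Δx²+Δy²) = 8.0623
cable 2: Δx=1.0000, Δy=-4.0000; L_2 = √(Δx²+Δy²) = 4.1231
cable 3: Δx=-5.0000, Δy=-1.5000; L_3 = √(Δx²+Δy²) = 5.2202

(8.0623, 4.1231, 5.2202)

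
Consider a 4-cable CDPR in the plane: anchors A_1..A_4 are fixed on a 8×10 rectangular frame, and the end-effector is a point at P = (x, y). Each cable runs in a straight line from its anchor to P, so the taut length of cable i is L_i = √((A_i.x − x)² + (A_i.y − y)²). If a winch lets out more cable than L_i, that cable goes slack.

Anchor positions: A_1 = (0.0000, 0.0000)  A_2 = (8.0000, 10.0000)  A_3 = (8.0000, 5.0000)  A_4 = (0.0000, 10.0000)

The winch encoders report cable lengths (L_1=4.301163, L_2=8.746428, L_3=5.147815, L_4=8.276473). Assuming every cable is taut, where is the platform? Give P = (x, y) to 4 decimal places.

(3.5000, 2.5000)

each cable: (A_i−P)·(A_i−P) = L_i²; let q_i = ‖A_i‖²−L_i²
q_1 = 0.0000+0.0000−18.5000 = -18.5000
row 1: -16.0000x − 20.0000y = -106.0000  (q_2=87.5000)
row 2: -16.0000x − 10.0000y = -81.0000  (q_3=62.5000)
row 3: 0.0000x − 20.0000y = -50.0000  (q_4=31.5000)
Cramer on rows 1–2 → x = 3.5000, y = 2.5000
check cable 4: ‖A_4−P‖² = 68.5000 ≈ L_4² = 68.5000 ✓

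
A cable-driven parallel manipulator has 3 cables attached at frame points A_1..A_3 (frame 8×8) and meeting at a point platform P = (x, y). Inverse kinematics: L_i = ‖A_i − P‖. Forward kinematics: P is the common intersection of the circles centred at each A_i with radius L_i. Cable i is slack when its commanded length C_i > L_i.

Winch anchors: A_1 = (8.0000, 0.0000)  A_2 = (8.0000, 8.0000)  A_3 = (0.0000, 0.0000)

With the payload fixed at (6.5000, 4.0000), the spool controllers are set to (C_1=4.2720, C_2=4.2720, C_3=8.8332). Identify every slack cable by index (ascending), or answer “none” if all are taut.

3

i=1: geometric 4.2720 vs commanded 4.2720 ⇒ taut
i=2: geometric 4.2720 vs commanded 4.2720 ⇒ taut
i=3: geometric 7.6322 vs commanded 8.8332 ⇒ slack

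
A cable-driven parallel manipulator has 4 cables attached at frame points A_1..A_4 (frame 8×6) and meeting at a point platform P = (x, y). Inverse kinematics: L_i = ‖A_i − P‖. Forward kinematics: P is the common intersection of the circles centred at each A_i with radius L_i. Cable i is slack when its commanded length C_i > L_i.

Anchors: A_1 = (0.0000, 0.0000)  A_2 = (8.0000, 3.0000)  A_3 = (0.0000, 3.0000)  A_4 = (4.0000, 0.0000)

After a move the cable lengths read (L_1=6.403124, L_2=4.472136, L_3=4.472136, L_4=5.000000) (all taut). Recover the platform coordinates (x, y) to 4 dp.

circle eqns → linear via eq_j − eq_1; set k_j = A_j·A_j − L_j²
k_1 = 0.0000+0.0000−41.0000 = -41.0000
-16.0000·x − 6.0000·y = k_1−k_2 = -94.0000
0.0000·x − 6.0000·y = k_1−k_3 = -30.0000
-8.0000·x + 0.0000·y = k_1−k_4 = -32.0000
solve first two rows → x=4.0000, y=5.0000
check cable 4: ‖A_4−P‖² = 25.0000 ≈ L_4² = 25.0000 ✓

(4.0000, 5.0000)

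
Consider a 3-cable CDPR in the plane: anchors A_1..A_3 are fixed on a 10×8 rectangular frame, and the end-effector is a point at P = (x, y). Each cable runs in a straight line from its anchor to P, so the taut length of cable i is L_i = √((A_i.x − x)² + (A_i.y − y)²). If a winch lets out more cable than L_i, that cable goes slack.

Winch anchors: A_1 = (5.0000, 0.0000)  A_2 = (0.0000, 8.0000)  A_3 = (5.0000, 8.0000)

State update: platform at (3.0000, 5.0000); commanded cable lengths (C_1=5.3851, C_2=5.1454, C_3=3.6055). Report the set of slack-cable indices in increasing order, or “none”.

2

cable 1: √((2.0000)²+(-5.0000)²)=5.3852, C_1=5.3851: taut
cable 2: √((-3.0000)²+(3.0000)²)=4.2426, C_2=5.1454: slack
cable 3: √((2.0000)²+(3.0000)²)=3.6056, C_3=3.6055: taut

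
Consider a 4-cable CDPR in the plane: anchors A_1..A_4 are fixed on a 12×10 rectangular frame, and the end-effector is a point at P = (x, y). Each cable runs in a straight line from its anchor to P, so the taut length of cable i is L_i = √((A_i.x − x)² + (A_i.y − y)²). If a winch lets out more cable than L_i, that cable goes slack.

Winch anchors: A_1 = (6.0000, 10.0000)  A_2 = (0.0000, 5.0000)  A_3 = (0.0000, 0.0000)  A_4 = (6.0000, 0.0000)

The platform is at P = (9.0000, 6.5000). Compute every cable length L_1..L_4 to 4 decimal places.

cable 1: Δx=-3.0000, Δy=3.5000; L_1 = √(Δx²+Δy²) = 4.6098
cable 2: Δx=-9.0000, Δy=-1.5000; L_2 = √(Δx²+Δy²) = 9.1241
cable 3: Δx=-9.0000, Δy=-6.5000; L_3 = √(Δx²+Δy²) = 11.1018
cable 4: Δx=-3.0000, Δy=-6.5000; L_4 = √(Δx²+Δy²) = 7.1589

(4.6098, 9.1241, 11.1018, 7.1589)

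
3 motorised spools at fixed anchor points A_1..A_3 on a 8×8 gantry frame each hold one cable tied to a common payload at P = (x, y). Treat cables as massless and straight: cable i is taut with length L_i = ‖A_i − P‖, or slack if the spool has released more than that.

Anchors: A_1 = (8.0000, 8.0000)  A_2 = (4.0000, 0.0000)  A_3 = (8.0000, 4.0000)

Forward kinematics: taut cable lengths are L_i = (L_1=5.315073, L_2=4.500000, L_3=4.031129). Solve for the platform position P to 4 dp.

(4.0000, 4.5000)

expand ‖A_i−P‖²=L_i² and subtract eq 1 (q_i ≔ ‖A_i‖²−L_i²)
q_1 = 64.0000+64.0000−28.2500 = 99.7500
eq1−eq2 → [8.0000  16.0000]·P = 104.0000
eq1−eq3 → [0.0000  8.0000]·P = 36.0000
2×2 solve → P = (4.0000, 4.5000)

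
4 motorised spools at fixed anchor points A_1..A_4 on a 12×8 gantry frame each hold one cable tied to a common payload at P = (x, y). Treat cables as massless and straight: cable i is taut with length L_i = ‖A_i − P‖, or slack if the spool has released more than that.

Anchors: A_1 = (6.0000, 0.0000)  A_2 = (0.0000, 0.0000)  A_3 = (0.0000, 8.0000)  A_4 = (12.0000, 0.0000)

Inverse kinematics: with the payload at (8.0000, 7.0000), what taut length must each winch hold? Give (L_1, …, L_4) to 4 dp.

L_1: Δ = A_1−P = (-2.0000, -7.0000) → ‖Δ‖ = √53.0000 = 7.2801
L_2: Δ = A_2−P = (-8.0000, -7.0000) → ‖Δ‖ = √113.0000 = 10.6301
L_3: Δ = A_3−P = (-8.0000, 1.0000) → ‖Δ‖ = √65.0000 = 8.0623
L_4: Δ = A_4−P = (4.0000, -7.0000) → ‖Δ‖ = √65.0000 = 8.0623

(7.2801, 10.6301, 8.0623, 8.0623)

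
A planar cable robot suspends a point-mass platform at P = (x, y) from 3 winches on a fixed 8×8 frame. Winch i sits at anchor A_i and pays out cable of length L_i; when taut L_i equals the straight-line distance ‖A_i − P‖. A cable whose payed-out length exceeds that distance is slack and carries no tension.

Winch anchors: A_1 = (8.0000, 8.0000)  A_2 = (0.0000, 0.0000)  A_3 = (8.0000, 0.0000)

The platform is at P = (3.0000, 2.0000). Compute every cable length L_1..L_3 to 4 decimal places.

(7.8102, 3.6056, 5.3852)

L_1 = √((8.0000−3.0000)² + (8.0000−2.0000)²) = 7.8102
L_2 = √((0.0000−3.0000)² + (0.0000−2.0000)²) = 3.6056
L_3 = √((8.0000−3.0000)² + (0.0000−2.0000)²) = 5.3852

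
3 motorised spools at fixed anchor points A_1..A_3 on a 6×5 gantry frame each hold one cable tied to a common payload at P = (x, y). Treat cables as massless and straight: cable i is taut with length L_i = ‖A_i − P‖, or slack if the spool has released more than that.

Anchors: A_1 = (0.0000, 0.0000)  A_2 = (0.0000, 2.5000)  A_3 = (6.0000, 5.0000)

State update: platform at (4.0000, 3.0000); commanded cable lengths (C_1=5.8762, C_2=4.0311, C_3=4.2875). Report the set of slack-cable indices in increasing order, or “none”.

1, 3

cable 1: L_1 = ‖A_1−P‖ = 5.0000;  C_1 = 5.8762 → slack
cable 2: L_2 = ‖A_2−P‖ = 4.0311;  C_2 = 4.0311 → taut
cable 3: L_3 = ‖A_3−P‖ = 2.8284;  C_3 = 4.2875 → slack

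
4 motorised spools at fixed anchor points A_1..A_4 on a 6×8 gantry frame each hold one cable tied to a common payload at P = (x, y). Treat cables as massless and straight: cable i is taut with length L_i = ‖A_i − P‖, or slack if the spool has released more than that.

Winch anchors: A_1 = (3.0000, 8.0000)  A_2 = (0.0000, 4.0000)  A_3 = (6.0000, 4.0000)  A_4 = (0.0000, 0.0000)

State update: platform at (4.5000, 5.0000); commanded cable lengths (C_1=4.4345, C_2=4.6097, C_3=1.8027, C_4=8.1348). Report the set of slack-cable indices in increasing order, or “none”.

1, 4

cable 1: L_1 = ‖A_1−P‖ = 3.3541;  C_1 = 4.4345 → slack
cable 2: L_2 = ‖A_2−P‖ = 4.6098;  C_2 = 4.6097 → taut
cable 3: L_3 = ‖A_3−P‖ = 1.8028;  C_3 = 1.8027 → taut
cable 4: L_4 = ‖A_4−P‖ = 6.7268;  C_4 = 8.1348 → slack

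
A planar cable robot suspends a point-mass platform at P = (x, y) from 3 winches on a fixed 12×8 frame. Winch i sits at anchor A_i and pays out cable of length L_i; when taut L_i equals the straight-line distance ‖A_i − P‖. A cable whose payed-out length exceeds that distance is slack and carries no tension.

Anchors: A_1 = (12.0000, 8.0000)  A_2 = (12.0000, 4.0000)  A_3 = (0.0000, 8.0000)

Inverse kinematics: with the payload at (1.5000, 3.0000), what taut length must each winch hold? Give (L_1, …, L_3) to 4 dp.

(11.6297, 10.5475, 5.2202)

cable 1: Δx=10.5000, Δy=5.0000; L_1 = √(Δx²+Δy²) = 11.6297
cable 2: Δx=10.5000, Δy=1.0000; L_2 = √(Δx²+Δy²) = 10.5475
cable 3: Δx=-1.5000, Δy=5.0000; L_3 = √(Δx²+Δy²) = 5.2202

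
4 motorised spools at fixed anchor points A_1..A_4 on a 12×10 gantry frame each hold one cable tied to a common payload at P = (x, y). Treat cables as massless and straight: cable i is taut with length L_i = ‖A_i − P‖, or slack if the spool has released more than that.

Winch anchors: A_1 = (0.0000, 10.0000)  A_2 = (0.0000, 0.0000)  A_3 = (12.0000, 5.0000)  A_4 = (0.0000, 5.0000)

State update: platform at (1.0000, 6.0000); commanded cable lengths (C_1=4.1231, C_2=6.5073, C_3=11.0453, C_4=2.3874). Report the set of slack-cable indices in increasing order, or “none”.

2, 4

cable 1: √((-1.0000)²+(4.0000)²)=4.1231, C_1=4.1231: taut
cable 2: √((-1.0000)²+(-6.0000)²)=6.0828, C_2=6.5073: slack
cable 3: √((11.0000)²+(-1.0000)²)=11.0454, C_3=11.0453: taut
cable 4: √((-1.0000)²+(-1.0000)²)=1.4142, C_4=2.3874: slack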